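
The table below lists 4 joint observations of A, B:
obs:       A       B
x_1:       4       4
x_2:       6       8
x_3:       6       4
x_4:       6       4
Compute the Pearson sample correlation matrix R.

Step 1 — column means:
  mean(A) = (4 + 6 + 6 + 6) / 4 = 22/4 = 5.5
  mean(B) = (4 + 8 + 4 + 4) / 4 = 20/4 = 5

Step 2 — sample variances and covariances s[i,j] = (1/(n-1)) · Σ_k (x_{k,i} - mean_i) · (x_{k,j} - mean_j), with n-1 = 3:
  s[A,A] = ((-1.5)·(-1.5) + (0.5)·(0.5) + (0.5)·(0.5) + (0.5)·(0.5)) / 3 = 3/3 = 1
  s[A,B] = ((-1.5)·(-1) + (0.5)·(3) + (0.5)·(-1) + (0.5)·(-1)) / 3 = 2/3 = 0.6667
  s[B,B] = ((-1)·(-1) + (3)·(3) + (-1)·(-1) + (-1)·(-1)) / 3 = 12/3 = 4
  Sample standard deviations s_i = √(s[i,i]):
  s(A) = √(1) = 1
  s(B) = √(4) = 2

Step 3 — r_{ij} = s_{ij} / (s_i · s_j):
  r[A,A] = 1 (diagonal).
  r[A,B] = 0.6667 / (1 · 2) = 0.6667 / 2 = 0.3333
  r[B,B] = 1 (diagonal).

R is symmetric with unit diagonal. Assembling:

R = [[1, 0.3333],
 [0.3333, 1]]


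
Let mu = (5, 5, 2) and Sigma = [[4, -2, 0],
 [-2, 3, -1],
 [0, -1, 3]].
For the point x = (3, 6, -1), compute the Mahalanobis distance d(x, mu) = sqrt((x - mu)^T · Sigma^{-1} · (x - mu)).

Step 1 — centre the observation: (x - mu) = (-2, 1, -3).

Step 2 — invert Sigma (cofactor / det for 3×3, or solve directly):
  Sigma^{-1} = [[0.4, 0.3, 0.1],
 [0.3, 0.6, 0.2],
 [0.1, 0.2, 0.4]].

Step 3 — form the quadratic (x - mu)^T · Sigma^{-1} · (x - mu):
  Sigma^{-1} · (x - mu) = (-0.8, -0.6, -1.2).
  (x - mu)^T · [Sigma^{-1} · (x - mu)] = (-2)·(-0.8) + (1)·(-0.6) + (-3)·(-1.2) = 4.6.

Step 4 — take square root: d = √(4.6) ≈ 2.1448.

d(x, mu) = √(4.6) ≈ 2.1448


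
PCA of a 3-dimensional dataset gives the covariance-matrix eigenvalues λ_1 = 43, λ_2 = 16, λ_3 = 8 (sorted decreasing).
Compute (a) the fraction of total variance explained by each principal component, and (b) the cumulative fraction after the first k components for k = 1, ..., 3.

Step 1 — total variance = trace(Sigma) = Σ λ_i = 43 + 16 + 8 = 67.

Step 2 — fraction explained by component i = λ_i / Σ λ:
  PC1: 43/67 = 0.6418
  PC2: 16/67 = 0.2388
  PC3: 8/67 = 0.1194

Step 3 — cumulative fraction after k components = (λ_1 + ... + λ_k) / Σ λ:
  k = 1: 43/67 = 0.6418
  k = 2: (43 + 16)/67 = 59/67 = 0.8806
  k = 3: (43 + 16 + 8)/67 = 67/67 = 1

Summary (fraction, with percent):

explained: PC1 0.6418 (64.18%), PC2 0.2388 (23.88%), PC3 0.1194 (11.94%);  cumulative: 0.6418, 0.8806, 1


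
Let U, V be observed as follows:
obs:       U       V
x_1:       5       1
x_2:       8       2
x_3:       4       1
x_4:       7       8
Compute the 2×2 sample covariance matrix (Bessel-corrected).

Step 1 — column means:
  mean(U) = (5 + 8 + 4 + 7) / 4 = 24/4 = 6
  mean(V) = (1 + 2 + 1 + 8) / 4 = 12/4 = 3

Step 2 — sample covariance S[i,j] = (1/(n-1)) · Σ_k (x_{k,i} - mean_i) · (x_{k,j} - mean_j), with n-1 = 3.
  S[U,U] = ((-1)·(-1) + (2)·(2) + (-2)·(-2) + (1)·(1)) / 3 = 10/3 = 3.3333
  S[U,V] = ((-1)·(-2) + (2)·(-1) + (-2)·(-2) + (1)·(5)) / 3 = 9/3 = 3
  S[V,V] = ((-2)·(-2) + (-1)·(-1) + (-2)·(-2) + (5)·(5)) / 3 = 34/3 = 11.3333

S is symmetric (S[j,i] = S[i,j]). Assembling:

S = [[3.3333, 3],
 [3, 11.3333]]


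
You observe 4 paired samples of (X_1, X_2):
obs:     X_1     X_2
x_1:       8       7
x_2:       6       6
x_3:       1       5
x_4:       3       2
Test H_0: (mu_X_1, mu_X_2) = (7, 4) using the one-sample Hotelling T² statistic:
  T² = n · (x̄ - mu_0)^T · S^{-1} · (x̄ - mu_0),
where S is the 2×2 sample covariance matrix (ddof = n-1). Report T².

Step 1 — sample mean vector:
  mean(X_1) = (8 + 6 + 1 + 3) / 4 = 18/4 = 4.5
  mean(X_2) = (7 + 6 + 5 + 2) / 4 = 20/4 = 5
  x̄ = (4.5, 5),  deviation x̄ - mu_0 = (4.5, 5) - (7, 4) = (-2.5, 1).

Step 2 — sample covariance matrix, S[i,j] = (1/(n-1)) · Σ_k (x_{k,i} - mean_i) · (x_{k,j} - mean_j), divisor n-1 = 3:
  S[X_1,X_1] = ((3.5)·(3.5) + (1.5)·(1.5) + (-3.5)·(-3.5) + (-1.5)·(-1.5)) / 3 = 29/3 = 9.6667
  S[X_1,X_2] = ((3.5)·(2) + (1.5)·(1) + (-3.5)·(0) + (-1.5)·(-3)) / 3 = 13/3 = 4.3333
  S[X_2,X_2] = ((2)·(2) + (1)·(1) + (0)·(0) + (-3)·(-3)) / 3 = 14/3 = 4.6667
  S = [[9.6667, 4.3333],
 [4.3333, 4.6667]].

Step 3 — invert S. det(S) = 9.6667·4.6667 - (4.3333)² = 26.3333.
  S^{-1} = (1/det) · [[d, -b], [-b, a]] = [[0.1772, -0.1646],
 [-0.1646, 0.3671]].

Step 4 — quadratic form (x̄ - mu_0)^T · S^{-1} · (x̄ - mu_0):
  S^{-1} · (x̄ - mu_0) = (-0.6076, 0.7785),
  (x̄ - mu_0)^T · [...] = (-2.5)·(-0.6076) + (1)·(0.7785) = 2.2975.

Step 5 — scale by n: T² = 4 · 2.2975 = 9.1899.

T² ≈ 9.1899


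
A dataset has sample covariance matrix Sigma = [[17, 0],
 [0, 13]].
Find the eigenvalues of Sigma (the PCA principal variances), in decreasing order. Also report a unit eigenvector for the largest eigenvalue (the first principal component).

Step 1 — characteristic polynomial of 2×2 Sigma:
  det(Sigma - λI) = λ² - trace · λ + det = 0.
  trace = 17 + 13 = 30, det = 17·13 - (0)² = 221.
Step 2 — discriminant:
  Δ = trace² - 4·det = 900 - 884 = 16.
Step 3 — eigenvalues:
  λ = (trace ± √Δ)/2 = (30 ± 4)/2,
  λ_1 = 17,  λ_2 = 13.

Step 4 — unit eigenvector for λ_1: Sigma is diagonal, so its eigenvectors are the coordinate axes. λ_1 = 17 is the diagonal entry on the first coordinate axis, hence
  v_1 = (1, 0) (||v_1|| = 1).

λ_1 = 17,  λ_2 = 13;  v_1 ≈ (1, 0)


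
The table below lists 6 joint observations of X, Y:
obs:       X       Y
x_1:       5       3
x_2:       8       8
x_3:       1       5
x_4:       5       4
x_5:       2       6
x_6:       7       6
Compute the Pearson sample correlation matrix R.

Step 1 — column means:
  mean(X) = (5 + 8 + 1 + 5 + 2 + 7) / 6 = 28/6 = 4.6667
  mean(Y) = (3 + 8 + 5 + 4 + 6 + 6) / 6 = 32/6 = 5.3333

Step 2 — sample variances and covariances s[i,j] = (1/(n-1)) · Σ_k (x_{k,i} - mean_i) · (x_{k,j} - mean_j), with n-1 = 5:
  s[X,X] = ((0.3333)·(0.3333) + (3.3333)·(3.3333) + (-3.6667)·(-3.6667) + (0.3333)·(0.3333) + (-2.6667)·(-2.6667) + (2.3333)·(2.3333)) / 5 = 37.3333/5 = 7.4667
  s[X,Y] = ((0.3333)·(-2.3333) + (3.3333)·(2.6667) + (-3.6667)·(-0.3333) + (0.3333)·(-1.3333) + (-2.6667)·(0.6667) + (2.3333)·(0.6667)) / 5 = 8.6667/5 = 1.7333
  s[Y,Y] = ((-2.3333)·(-2.3333) + (2.6667)·(2.6667) + (-0.3333)·(-0.3333) + (-1.3333)·(-1.3333) + (0.6667)·(0.6667) + (0.6667)·(0.6667)) / 5 = 15.3333/5 = 3.0667
  Sample standard deviations s_i = √(s[i,i]):
  s(X) = √(7.4667) = 2.7325
  s(Y) = √(3.0667) = 1.7512

Step 3 — r_{ij} = s_{ij} / (s_i · s_j):
  r[X,X] = 1 (diagonal).
  r[X,Y] = 1.7333 / (2.7325 · 1.7512) = 1.7333 / 4.7852 = 0.3622
  r[Y,Y] = 1 (diagonal).

R is symmetric with unit diagonal. Assembling:

R = [[1, 0.3622],
 [0.3622, 1]]


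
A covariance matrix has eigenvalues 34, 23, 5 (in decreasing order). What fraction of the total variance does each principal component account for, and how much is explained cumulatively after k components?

Step 1 — total variance = trace(Sigma) = Σ λ_i = 34 + 23 + 5 = 62.

Step 2 — fraction explained by component i = λ_i / Σ λ:
  PC1: 34/62 = 0.5484
  PC2: 23/62 = 0.371
  PC3: 5/62 = 0.0806

Step 3 — cumulative fraction after k components = (λ_1 + ... + λ_k) / Σ λ:
  k = 1: 34/62 = 0.5484
  k = 2: (34 + 23)/62 = 57/62 = 0.9194
  k = 3: (34 + 23 + 5)/62 = 62/62 = 1

Summary (fraction, with percent):

explained: PC1 0.5484 (54.84%), PC2 0.371 (37.1%), PC3 0.0806 (8.06%);  cumulative: 0.5484, 0.9194, 1


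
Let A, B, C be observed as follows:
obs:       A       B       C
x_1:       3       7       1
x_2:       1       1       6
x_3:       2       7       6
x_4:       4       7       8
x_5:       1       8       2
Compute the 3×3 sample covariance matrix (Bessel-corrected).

Step 1 — column means:
  mean(A) = (3 + 1 + 2 + 4 + 1) / 5 = 11/5 = 2.2
  mean(B) = (7 + 1 + 7 + 7 + 8) / 5 = 30/5 = 6
  mean(C) = (1 + 6 + 6 + 8 + 2) / 5 = 23/5 = 4.6

Step 2 — sample covariance S[i,j] = (1/(n-1)) · Σ_k (x_{k,i} - mean_i) · (x_{k,j} - mean_j), with n-1 = 4.
  S[A,A] = ((0.8)·(0.8) + (-1.2)·(-1.2) + (-0.2)·(-0.2) + (1.8)·(1.8) + (-1.2)·(-1.2)) / 4 = 6.8/4 = 1.7
  S[A,B] = ((0.8)·(1) + (-1.2)·(-5) + (-0.2)·(1) + (1.8)·(1) + (-1.2)·(2)) / 4 = 6/4 = 1.5
  S[A,C] = ((0.8)·(-3.6) + (-1.2)·(1.4) + (-0.2)·(1.4) + (1.8)·(3.4) + (-1.2)·(-2.6)) / 4 = 4.4/4 = 1.1
  S[B,B] = ((1)·(1) + (-5)·(-5) + (1)·(1) + (1)·(1) + (2)·(2)) / 4 = 32/4 = 8
  S[B,C] = ((1)·(-3.6) + (-5)·(1.4) + (1)·(1.4) + (1)·(3.4) + (2)·(-2.6)) / 4 = -11/4 = -2.75
  S[C,C] = ((-3.6)·(-3.6) + (1.4)·(1.4) + (1.4)·(1.4) + (3.4)·(3.4) + (-2.6)·(-2.6)) / 4 = 35.2/4 = 8.8

S is symmetric (S[j,i] = S[i,j]). Assembling:

S = [[1.7, 1.5, 1.1],
 [1.5, 8, -2.75],
 [1.1, -2.75, 8.8]]


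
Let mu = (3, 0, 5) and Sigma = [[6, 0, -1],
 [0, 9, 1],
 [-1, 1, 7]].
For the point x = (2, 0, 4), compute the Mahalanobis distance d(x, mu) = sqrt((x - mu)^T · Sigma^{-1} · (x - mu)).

Step 1 — centre the observation: (x - mu) = (-1, 0, -1).

Step 2 — invert Sigma (cofactor / det for 3×3, or solve directly):
  Sigma^{-1} = [[0.1708, -0.0028, 0.0248],
 [-0.0028, 0.1129, -0.0165],
 [0.0248, -0.0165, 0.1488]].

Step 3 — form the quadratic (x - mu)^T · Sigma^{-1} · (x - mu):
  Sigma^{-1} · (x - mu) = (-0.1956, 0.0193, -0.1736).
  (x - mu)^T · [Sigma^{-1} · (x - mu)] = (-1)·(-0.1956) + (0)·(0.0193) + (-1)·(-0.1736) = 0.3691.

Step 4 — take square root: d = √(0.3691) ≈ 0.6076.

d(x, mu) = √(0.3691) ≈ 0.6076


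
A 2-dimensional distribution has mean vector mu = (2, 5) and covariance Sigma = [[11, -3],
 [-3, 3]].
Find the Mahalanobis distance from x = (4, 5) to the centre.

Step 1 — centre the observation: (x - mu) = (2, 0).

Step 2 — invert Sigma. det(Sigma) = 11·3 - (-3)² = 24.
  Sigma^{-1} = (1/det) · [[d, -b], [-b, a]] = [[0.125, 0.125],
 [0.125, 0.4583]].

Step 3 — form the quadratic (x - mu)^T · Sigma^{-1} · (x - mu):
  Sigma^{-1} · (x - mu) = (0.25, 0.25).
  (x - mu)^T · [Sigma^{-1} · (x - mu)] = (2)·(0.25) + (0)·(0.25) = 0.5.

Step 4 — take square root: d = √(0.5) ≈ 0.7071.

d(x, mu) = √(0.5) ≈ 0.7071


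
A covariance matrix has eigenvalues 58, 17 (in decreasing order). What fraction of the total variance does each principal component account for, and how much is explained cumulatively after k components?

Step 1 — total variance = trace(Sigma) = Σ λ_i = 58 + 17 = 75.

Step 2 — fraction explained by component i = λ_i / Σ λ:
  PC1: 58/75 = 0.7733
  PC2: 17/75 = 0.2267

Step 3 — cumulative fraction after k components = (λ_1 + ... + λ_k) / Σ λ:
  k = 1: 58/75 = 0.7733
  k = 2: (58 + 17)/75 = 75/75 = 1

Summary (fraction, with percent):

explained: PC1 0.7733 (77.33%), PC2 0.2267 (22.67%);  cumulative: 0.7733, 1


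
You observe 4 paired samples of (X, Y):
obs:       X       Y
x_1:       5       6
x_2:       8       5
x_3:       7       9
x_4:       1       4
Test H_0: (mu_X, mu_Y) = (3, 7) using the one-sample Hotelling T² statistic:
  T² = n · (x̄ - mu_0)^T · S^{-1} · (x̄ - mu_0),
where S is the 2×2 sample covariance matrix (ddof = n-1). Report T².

Step 1 — sample mean vector:
  mean(X) = (5 + 8 + 7 + 1) / 4 = 21/4 = 5.25
  mean(Y) = (6 + 5 + 9 + 4) / 4 = 24/4 = 6
  x̄ = (5.25, 6),  deviation x̄ - mu_0 = (5.25, 6) - (3, 7) = (2.25, -1).

Step 2 — sample covariance matrix, S[i,j] = (1/(n-1)) · Σ_k (x_{k,i} - mean_i) · (x_{k,j} - mean_j), divisor n-1 = 3:
  S[X,X] = ((-0.25)·(-0.25) + (2.75)·(2.75) + (1.75)·(1.75) + (-4.25)·(-4.25)) / 3 = 28.75/3 = 9.5833
  S[X,Y] = ((-0.25)·(0) + (2.75)·(-1) + (1.75)·(3) + (-4.25)·(-2)) / 3 = 11/3 = 3.6667
  S[Y,Y] = ((0)·(0) + (-1)·(-1) + (3)·(3) + (-2)·(-2)) / 3 = 14/3 = 4.6667
  S = [[9.5833, 3.6667],
 [3.6667, 4.6667]].

Step 3 — invert S. det(S) = 9.5833·4.6667 - (3.6667)² = 31.2778.
  S^{-1} = (1/det) · [[d, -b], [-b, a]] = [[0.1492, -0.1172],
 [-0.1172, 0.3064]].

Step 4 — quadratic form (x̄ - mu_0)^T · S^{-1} · (x̄ - mu_0):
  S^{-1} · (x̄ - mu_0) = (0.4529, -0.5702),
  (x̄ - mu_0)^T · [...] = (2.25)·(0.4529) + (-1)·(-0.5702) = 1.5893.

Step 5 — scale by n: T² = 4 · 1.5893 = 6.357.

T² ≈ 6.357


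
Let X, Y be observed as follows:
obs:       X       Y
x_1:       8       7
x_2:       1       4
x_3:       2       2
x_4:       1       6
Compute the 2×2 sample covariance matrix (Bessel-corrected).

Step 1 — column means:
  mean(X) = (8 + 1 + 2 + 1) / 4 = 12/4 = 3
  mean(Y) = (7 + 4 + 2 + 6) / 4 = 19/4 = 4.75

Step 2 — sample covariance S[i,j] = (1/(n-1)) · Σ_k (x_{k,i} - mean_i) · (x_{k,j} - mean_j), with n-1 = 3.
  S[X,X] = ((5)·(5) + (-2)·(-2) + (-1)·(-1) + (-2)·(-2)) / 3 = 34/3 = 11.3333
  S[X,Y] = ((5)·(2.25) + (-2)·(-0.75) + (-1)·(-2.75) + (-2)·(1.25)) / 3 = 13/3 = 4.3333
  S[Y,Y] = ((2.25)·(2.25) + (-0.75)·(-0.75) + (-2.75)·(-2.75) + (1.25)·(1.25)) / 3 = 14.75/3 = 4.9167

S is symmetric (S[j,i] = S[i,j]). Assembling:

S = [[11.3333, 4.3333],
 [4.3333, 4.9167]]


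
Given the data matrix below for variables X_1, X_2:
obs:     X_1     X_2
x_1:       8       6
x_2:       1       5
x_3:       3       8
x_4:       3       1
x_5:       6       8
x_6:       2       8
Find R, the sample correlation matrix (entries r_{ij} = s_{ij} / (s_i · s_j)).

Step 1 — column means:
  mean(X_1) = (8 + 1 + 3 + 3 + 6 + 2) / 6 = 23/6 = 3.8333
  mean(X_2) = (6 + 5 + 8 + 1 + 8 + 8) / 6 = 36/6 = 6

Step 2 — sample variances and covariances s[i,j] = (1/(n-1)) · Σ_k (x_{k,i} - mean_i) · (x_{k,j} - mean_j), with n-1 = 5:
  s[X_1,X_1] = ((4.1667)·(4.1667) + (-2.8333)·(-2.8333) + (-0.8333)·(-0.8333) + (-0.8333)·(-0.8333) + (2.1667)·(2.1667) + (-1.8333)·(-1.8333)) / 5 = 34.8333/5 = 6.9667
  s[X_1,X_2] = ((4.1667)·(0) + (-2.8333)·(-1) + (-0.8333)·(2) + (-0.8333)·(-5) + (2.1667)·(2) + (-1.8333)·(2)) / 5 = 6/5 = 1.2
  s[X_2,X_2] = ((0)·(0) + (-1)·(-1) + (2)·(2) + (-5)·(-5) + (2)·(2) + (2)·(2)) / 5 = 38/5 = 7.6
  Sample standard deviations s_i = √(s[i,i]):
  s(X_1) = √(6.9667) = 2.6394
  s(X_2) = √(7.6) = 2.7568

Step 3 — r_{ij} = s_{ij} / (s_i · s_j):
  r[X_1,X_1] = 1 (diagonal).
  r[X_1,X_2] = 1.2 / (2.6394 · 2.7568) = 1.2 / 7.2764 = 0.1649
  r[X_2,X_2] = 1 (diagonal).

R is symmetric with unit diagonal. Assembling:

R = [[1, 0.1649],
 [0.1649, 1]]


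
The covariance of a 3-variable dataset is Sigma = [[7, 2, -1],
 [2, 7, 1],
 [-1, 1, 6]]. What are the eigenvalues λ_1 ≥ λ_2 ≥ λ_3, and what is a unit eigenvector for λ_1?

Step 1 — characteristic polynomial p(λ) = det(λI - Sigma) = λ³ - tr·λ² + c_1·λ - det, where tr = trace, c_1 = sum of the principal 2×2 minors, det = det(Sigma):
  tr = 7 + 7 + 6 = 20,
  c_1 = (7·7 - (2)²) + (7·6 - (-1)²) + (7·6 - (1)²) = 45 + 41 + 41 = 127,
  det = 7·(7·6 - (1)²) - (2)·((2)·6 - (1)·(-1)) + (-1)·((2)·(1) - 7·(-1)) = 7·(41) - (2)·(13) + (-1)·(9) = 252.
  So p(λ) = λ³ - 20λ² + 127λ - 252.
Step 2 — look for an integer root (rational root theorem: any rational root is an integer divisor of 252). Testing λ = 4:
  p(4) = 64 - 320 + 508 - 252 = 0  ✓
  Dividing out (λ - 4): p(λ) = (λ - 4)(λ² - 16λ + 63).
Step 3 — remaining eigenvalues from the quadratic λ² - 16λ + 63 = 0:
  Δ = 16² - 4·63 = 256 - 252 = 4,  λ = (16 ± √4)/2 = (16 ± 2)/2 = 9 or 7.
  Sorted: λ_1 = 9,  λ_2 = 7,  λ_3 = 4  (check: sum = 20 = tr ✓).

Step 4 — unit eigenvector for λ_1 = 9: v spans the null space of (Sigma - λ_1 I), whose rows are
  r_1 = (-2, 2, -1),  r_2 = (2, -2, 1),  r_3 = (-1, 1, -3).
  v is orthogonal to every row, so take v ∝ r_1 × r_3 = ((2)·(-3) - (-1)·(1), (-1)·(-1) - (-2)·(-3), (-2)·(1) - (2)·(-1)) = (-5, -5, 0).
  Rescale (divide by 5; multiply by -1 so the first nonzero entry is positive): u = (1, 1, 0).
  ||u|| = √((1)² + (1)² + (0)²) = √(2) ≈ 1.4142,  v_1 = u/||u|| ≈ (0.7071, 0.7071, 0) (||v_1|| = 1).

λ_1 = 9,  λ_2 = 7,  λ_3 = 4;  v_1 ≈ (0.7071, 0.7071, 0)


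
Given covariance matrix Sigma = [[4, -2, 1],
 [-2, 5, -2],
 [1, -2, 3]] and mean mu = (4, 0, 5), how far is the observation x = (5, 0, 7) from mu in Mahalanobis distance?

Step 1 — centre the observation: (x - mu) = (1, 0, 2).

Step 2 — invert Sigma (cofactor / det for 3×3, or solve directly):
  Sigma^{-1} = [[0.3143, 0.1143, -0.0286],
 [0.1143, 0.3143, 0.1714],
 [-0.0286, 0.1714, 0.4571]].

Step 3 — form the quadratic (x - mu)^T · Sigma^{-1} · (x - mu):
  Sigma^{-1} · (x - mu) = (0.2571, 0.4571, 0.8857).
  (x - mu)^T · [Sigma^{-1} · (x - mu)] = (1)·(0.2571) + (0)·(0.4571) + (2)·(0.8857) = 2.0286.

Step 4 — take square root: d = √(2.0286) ≈ 1.4243.

d(x, mu) = √(2.0286) ≈ 1.4243


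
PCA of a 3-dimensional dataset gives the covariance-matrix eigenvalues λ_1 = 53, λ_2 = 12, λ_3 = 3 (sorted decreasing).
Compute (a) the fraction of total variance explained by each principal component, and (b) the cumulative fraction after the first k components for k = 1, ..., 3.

Step 1 — total variance = trace(Sigma) = Σ λ_i = 53 + 12 + 3 = 68.

Step 2 — fraction explained by component i = λ_i / Σ λ:
  PC1: 53/68 = 0.7794
  PC2: 12/68 = 0.1765
  PC3: 3/68 = 0.0441

Step 3 — cumulative fraction after k components = (λ_1 + ... + λ_k) / Σ λ:
  k = 1: 53/68 = 0.7794
  k = 2: (53 + 12)/68 = 65/68 = 0.9559
  k = 3: (53 + 12 + 3)/68 = 68/68 = 1

Summary (fraction, with percent):

explained: PC1 0.7794 (77.94%), PC2 0.1765 (17.65%), PC3 0.0441 (4.41%);  cumulative: 0.7794, 0.9559, 1


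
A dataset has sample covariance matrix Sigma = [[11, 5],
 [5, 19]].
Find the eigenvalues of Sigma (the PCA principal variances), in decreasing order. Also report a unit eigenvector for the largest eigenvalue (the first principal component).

Step 1 — characteristic polynomial of 2×2 Sigma:
  det(Sigma - λI) = λ² - trace · λ + det = 0.
  trace = 11 + 19 = 30, det = 11·19 - (5)² = 184.
Step 2 — discriminant:
  Δ = trace² - 4·det = 900 - 736 = 164.
Step 3 — eigenvalues:
  λ = (trace ± √Δ)/2 = (30 ± 12.8062)/2,
  λ_1 = 21.4031,  λ_2 = 8.5969.

Step 4 — unit eigenvector for λ_1: solve (Sigma - λ_1 I)v = 0. First row:
  (11 - 21.4031)·v_x + (5)·v_y = 0, i.e. (-10.4031)·v_x + (5)·v_y = 0,
  so v ∝ (b, λ_1 - a) = (5, 10.4031) = u.
  ||u|| = √((5)² + (10.4031)²) = √(133.225) ≈ 11.5423,
  v_1 = u/||u|| ≈ (0.4332, 0.9013) (||v_1|| = 1).

λ_1 = 21.4031,  λ_2 = 8.5969;  v_1 ≈ (0.4332, 0.9013)


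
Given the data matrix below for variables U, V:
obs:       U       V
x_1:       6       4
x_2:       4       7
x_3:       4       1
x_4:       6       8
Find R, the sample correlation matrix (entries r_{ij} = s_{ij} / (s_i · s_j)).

Step 1 — column means:
  mean(U) = (6 + 4 + 4 + 6) / 4 = 20/4 = 5
  mean(V) = (4 + 7 + 1 + 8) / 4 = 20/4 = 5

Step 2 — sample variances and covariances s[i,j] = (1/(n-1)) · Σ_k (x_{k,i} - mean_i) · (x_{k,j} - mean_j), with n-1 = 3:
  s[U,U] = ((1)·(1) + (-1)·(-1) + (-1)·(-1) + (1)·(1)) / 3 = 4/3 = 1.3333
  s[U,V] = ((1)·(-1) + (-1)·(2) + (-1)·(-4) + (1)·(3)) / 3 = 4/3 = 1.3333
  s[V,V] = ((-1)·(-1) + (2)·(2) + (-4)·(-4) + (3)·(3)) / 3 = 30/3 = 10
  Sample standard deviations s_i = √(s[i,i]):
  s(U) = √(1.3333) = 1.1547
  s(V) = √(10) = 3.1623

Step 3 — r_{ij} = s_{ij} / (s_i · s_j):
  r[U,U] = 1 (diagonal).
  r[U,V] = 1.3333 / (1.1547 · 3.1623) = 1.3333 / 3.6515 = 0.3651
  r[V,V] = 1 (diagonal).

R is symmetric with unit diagonal. Assembling:

R = [[1, 0.3651],
 [0.3651, 1]]


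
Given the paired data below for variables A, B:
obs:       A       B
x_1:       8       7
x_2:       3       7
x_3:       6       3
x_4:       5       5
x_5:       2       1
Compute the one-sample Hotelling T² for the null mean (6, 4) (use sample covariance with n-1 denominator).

Step 1 — sample mean vector:
  mean(A) = (8 + 3 + 6 + 5 + 2) / 5 = 24/5 = 4.8
  mean(B) = (7 + 7 + 3 + 5 + 1) / 5 = 23/5 = 4.6
  x̄ = (4.8, 4.6),  deviation x̄ - mu_0 = (4.8, 4.6) - (6, 4) = (-1.2, 0.6).

Step 2 — sample covariance matrix, S[i,j] = (1/(n-1)) · Σ_k (x_{k,i} - mean_i) · (x_{k,j} - mean_j), divisor n-1 = 4:
  S[A,A] = ((3.2)·(3.2) + (-1.8)·(-1.8) + (1.2)·(1.2) + (0.2)·(0.2) + (-2.8)·(-2.8)) / 4 = 22.8/4 = 5.7
  S[A,B] = ((3.2)·(2.4) + (-1.8)·(2.4) + (1.2)·(-1.6) + (0.2)·(0.4) + (-2.8)·(-3.6)) / 4 = 11.6/4 = 2.9
  S[B,B] = ((2.4)·(2.4) + (2.4)·(2.4) + (-1.6)·(-1.6) + (0.4)·(0.4) + (-3.6)·(-3.6)) / 4 = 27.2/4 = 6.8
  S = [[5.7, 2.9],
 [2.9, 6.8]].

Step 3 — invert S. det(S) = 5.7·6.8 - (2.9)² = 30.35.
  S^{-1} = (1/det) · [[d, -b], [-b, a]] = [[0.2241, -0.0956],
 [-0.0956, 0.1878]].

Step 4 — quadratic form (x̄ - mu_0)^T · S^{-1} · (x̄ - mu_0):
  S^{-1} · (x̄ - mu_0) = (-0.3262, 0.2273),
  (x̄ - mu_0)^T · [...] = (-1.2)·(-0.3262) + (0.6)·(0.2273) = 0.5278.

Step 5 — scale by n: T² = 5 · 0.5278 = 2.6392.

T² ≈ 2.6392


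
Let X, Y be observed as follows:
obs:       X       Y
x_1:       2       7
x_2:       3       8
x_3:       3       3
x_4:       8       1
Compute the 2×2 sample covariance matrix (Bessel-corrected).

Step 1 — column means:
  mean(X) = (2 + 3 + 3 + 8) / 4 = 16/4 = 4
  mean(Y) = (7 + 8 + 3 + 1) / 4 = 19/4 = 4.75

Step 2 — sample covariance S[i,j] = (1/(n-1)) · Σ_k (x_{k,i} - mean_i) · (x_{k,j} - mean_j), with n-1 = 3.
  S[X,X] = ((-2)·(-2) + (-1)·(-1) + (-1)·(-1) + (4)·(4)) / 3 = 22/3 = 7.3333
  S[X,Y] = ((-2)·(2.25) + (-1)·(3.25) + (-1)·(-1.75) + (4)·(-3.75)) / 3 = -21/3 = -7
  S[Y,Y] = ((2.25)·(2.25) + (3.25)·(3.25) + (-1.75)·(-1.75) + (-3.75)·(-3.75)) / 3 = 32.75/3 = 10.9167

S is symmetric (S[j,i] = S[i,j]). Assembling:

S = [[7.3333, -7],
 [-7, 10.9167]]


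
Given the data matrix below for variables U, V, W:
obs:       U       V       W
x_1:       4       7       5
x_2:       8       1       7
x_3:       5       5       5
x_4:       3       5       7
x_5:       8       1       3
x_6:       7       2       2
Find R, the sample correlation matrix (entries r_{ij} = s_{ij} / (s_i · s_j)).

Step 1 — column means:
  mean(U) = (4 + 8 + 5 + 3 + 8 + 7) / 6 = 35/6 = 5.8333
  mean(V) = (7 + 1 + 5 + 5 + 1 + 2) / 6 = 21/6 = 3.5
  mean(W) = (5 + 7 + 5 + 7 + 3 + 2) / 6 = 29/6 = 4.8333

Step 2 — sample variances and covariances s[i,j] = (1/(n-1)) · Σ_k (x_{k,i} - mean_i) · (x_{k,j} - mean_j), with n-1 = 5:
  s[U,U] = ((-1.8333)·(-1.8333) + (2.1667)·(2.1667) + (-0.8333)·(-0.8333) + (-2.8333)·(-2.8333) + (2.1667)·(2.1667) + (1.1667)·(1.1667)) / 5 = 22.8333/5 = 4.5667
  s[U,V] = ((-1.8333)·(3.5) + (2.1667)·(-2.5) + (-0.8333)·(1.5) + (-2.8333)·(1.5) + (2.1667)·(-2.5) + (1.1667)·(-1.5)) / 5 = -24.5/5 = -4.9
  s[U,W] = ((-1.8333)·(0.1667) + (2.1667)·(2.1667) + (-0.8333)·(0.1667) + (-2.8333)·(2.1667) + (2.1667)·(-1.8333) + (1.1667)·(-2.8333)) / 5 = -9.1667/5 = -1.8333
  s[V,V] = ((3.5)·(3.5) + (-2.5)·(-2.5) + (1.5)·(1.5) + (1.5)·(1.5) + (-2.5)·(-2.5) + (-1.5)·(-1.5)) / 5 = 31.5/5 = 6.3
  s[V,W] = ((3.5)·(0.1667) + (-2.5)·(2.1667) + (1.5)·(0.1667) + (1.5)·(2.1667) + (-2.5)·(-1.8333) + (-1.5)·(-2.8333)) / 5 = 7.5/5 = 1.5
  s[W,W] = ((0.1667)·(0.1667) + (2.1667)·(2.1667) + (0.1667)·(0.1667) + (2.1667)·(2.1667) + (-1.8333)·(-1.8333) + (-2.8333)·(-2.8333)) / 5 = 20.8333/5 = 4.1667
  Sample standard deviations s_i = √(s[i,i]):
  s(U) = √(4.5667) = 2.137
  s(V) = √(6.3) = 2.51
  s(W) = √(4.1667) = 2.0412

Step 3 — r_{ij} = s_{ij} / (s_i · s_j):
  r[U,U] = 1 (diagonal).
  r[U,V] = -4.9 / (2.137 · 2.51) = -4.9 / 5.3638 = -0.9135
  r[U,W] = -1.8333 / (2.137 · 2.0412) = -1.8333 / 4.3621 = -0.4203
  r[V,V] = 1 (diagonal).
  r[V,W] = 1.5 / (2.51 · 2.0412) = 1.5 / 5.1235 = 0.2928
  r[W,W] = 1 (diagonal).

R is symmetric with unit diagonal. Assembling:

R = [[1, -0.9135, -0.4203],
 [-0.9135, 1, 0.2928],
 [-0.4203, 0.2928, 1]]


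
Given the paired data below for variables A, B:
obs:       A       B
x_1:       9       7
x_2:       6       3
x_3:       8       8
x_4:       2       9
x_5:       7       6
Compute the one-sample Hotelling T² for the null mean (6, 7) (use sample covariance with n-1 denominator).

Step 1 — sample mean vector:
  mean(A) = (9 + 6 + 8 + 2 + 7) / 5 = 32/5 = 6.4
  mean(B) = (7 + 3 + 8 + 9 + 6) / 5 = 33/5 = 6.6
  x̄ = (6.4, 6.6),  deviation x̄ - mu_0 = (6.4, 6.6) - (6, 7) = (0.4, -0.4).

Step 2 — sample covariance matrix, S[i,j] = (1/(n-1)) · Σ_k (x_{k,i} - mean_i) · (x_{k,j} - mean_j), divisor n-1 = 4:
  S[A,A] = ((2.6)·(2.6) + (-0.4)·(-0.4) + (1.6)·(1.6) + (-4.4)·(-4.4) + (0.6)·(0.6)) / 4 = 29.2/4 = 7.3
  S[A,B] = ((2.6)·(0.4) + (-0.4)·(-3.6) + (1.6)·(1.4) + (-4.4)·(2.4) + (0.6)·(-0.6)) / 4 = -6.2/4 = -1.55
  S[B,B] = ((0.4)·(0.4) + (-3.6)·(-3.6) + (1.4)·(1.4) + (2.4)·(2.4) + (-0.6)·(-0.6)) / 4 = 21.2/4 = 5.3
  S = [[7.3, -1.55],
 [-1.55, 5.3]].

Step 3 — invert S. det(S) = 7.3·5.3 - (-1.55)² = 36.2875.
  S^{-1} = (1/det) · [[d, -b], [-b, a]] = [[0.1461, 0.0427],
 [0.0427, 0.2012]].

Step 4 — quadratic form (x̄ - mu_0)^T · S^{-1} · (x̄ - mu_0):
  S^{-1} · (x̄ - mu_0) = (0.0413, -0.0634),
  (x̄ - mu_0)^T · [...] = (0.4)·(0.0413) + (-0.4)·(-0.0634) = 0.0419.

Step 5 — scale by n: T² = 5 · 0.0419 = 0.2094.

T² ≈ 0.2094


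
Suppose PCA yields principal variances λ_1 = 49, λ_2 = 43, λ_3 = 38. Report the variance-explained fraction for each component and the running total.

Step 1 — total variance = trace(Sigma) = Σ λ_i = 49 + 43 + 38 = 130.

Step 2 — fraction explained by component i = λ_i / Σ λ:
  PC1: 49/130 = 0.3769
  PC2: 43/130 = 0.3308
  PC3: 38/130 = 0.2923

Step 3 — cumulative fraction after k components = (λ_1 + ... + λ_k) / Σ λ:
  k = 1: 49/130 = 0.3769
  k = 2: (49 + 43)/130 = 92/130 = 0.7077
  k = 3: (49 + 43 + 38)/130 = 130/130 = 1

Summary (fraction, with percent):

explained: PC1 0.3769 (37.69%), PC2 0.3308 (33.08%), PC3 0.2923 (29.23%);  cumulative: 0.3769, 0.7077, 1


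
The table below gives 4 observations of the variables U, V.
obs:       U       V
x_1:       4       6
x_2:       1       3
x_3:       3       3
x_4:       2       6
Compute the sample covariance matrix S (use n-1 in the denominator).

Step 1 — column means:
  mean(U) = (4 + 1 + 3 + 2) / 4 = 10/4 = 2.5
  mean(V) = (6 + 3 + 3 + 6) / 4 = 18/4 = 4.5

Step 2 — sample covariance S[i,j] = (1/(n-1)) · Σ_k (x_{k,i} - mean_i) · (x_{k,j} - mean_j), with n-1 = 3.
  S[U,U] = ((1.5)·(1.5) + (-1.5)·(-1.5) + (0.5)·(0.5) + (-0.5)·(-0.5)) / 3 = 5/3 = 1.6667
  S[U,V] = ((1.5)·(1.5) + (-1.5)·(-1.5) + (0.5)·(-1.5) + (-0.5)·(1.5)) / 3 = 3/3 = 1
  S[V,V] = ((1.5)·(1.5) + (-1.5)·(-1.5) + (-1.5)·(-1.5) + (1.5)·(1.5)) / 3 = 9/3 = 3

S is symmetric (S[j,i] = S[i,j]). Assembling:

S = [[1.6667, 1],
 [1, 3]]


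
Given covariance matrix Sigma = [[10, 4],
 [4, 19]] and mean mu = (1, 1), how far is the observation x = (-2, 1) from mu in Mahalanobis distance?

Step 1 — centre the observation: (x - mu) = (-3, 0).

Step 2 — invert Sigma. det(Sigma) = 10·19 - (4)² = 174.
  Sigma^{-1} = (1/det) · [[d, -b], [-b, a]] = [[0.1092, -0.023],
 [-0.023, 0.0575]].

Step 3 — form the quadratic (x - mu)^T · Sigma^{-1} · (x - mu):
  Sigma^{-1} · (x - mu) = (-0.3276, 0.069).
  (x - mu)^T · [Sigma^{-1} · (x - mu)] = (-3)·(-0.3276) + (0)·(0.069) = 0.9828.

Step 4 — take square root: d = √(0.9828) ≈ 0.9913.

d(x, mu) = √(0.9828) ≈ 0.9913


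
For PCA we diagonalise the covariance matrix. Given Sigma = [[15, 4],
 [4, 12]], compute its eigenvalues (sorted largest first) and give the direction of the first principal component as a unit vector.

Step 1 — characteristic polynomial of 2×2 Sigma:
  det(Sigma - λI) = λ² - trace · λ + det = 0.
  trace = 15 + 12 = 27, det = 15·12 - (4)² = 164.
Step 2 — discriminant:
  Δ = trace² - 4·det = 729 - 656 = 73.
Step 3 — eigenvalues:
  λ = (trace ± √Δ)/2 = (27 ± 8.544)/2,
  λ_1 = 17.772,  λ_2 = 9.228.

Step 4 — unit eigenvector for λ_1: solve (Sigma - λ_1 I)v = 0. First row:
  (15 - 17.772)·v_x + (4)·v_y = 0, i.e. (-2.772)·v_x + (4)·v_y = 0,
  so v ∝ (b, λ_1 - a) = (4, 2.772) = u.
  ||u|| = √((4)² + (2.772)²) = √(23.684) ≈ 4.8666,
  v_1 = u/||u|| ≈ (0.8219, 0.5696) (||v_1|| = 1).

λ_1 = 17.772,  λ_2 = 9.228;  v_1 ≈ (0.8219, 0.5696)


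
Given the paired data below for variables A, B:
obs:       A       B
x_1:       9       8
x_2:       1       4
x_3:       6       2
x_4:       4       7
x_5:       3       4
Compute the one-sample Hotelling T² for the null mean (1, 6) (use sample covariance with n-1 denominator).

Step 1 — sample mean vector:
  mean(A) = (9 + 1 + 6 + 4 + 3) / 5 = 23/5 = 4.6
  mean(B) = (8 + 4 + 2 + 7 + 4) / 5 = 25/5 = 5
  x̄ = (4.6, 5),  deviation x̄ - mu_0 = (4.6, 5) - (1, 6) = (3.6, -1).

Step 2 — sample covariance matrix, S[i,j] = (1/(n-1)) · Σ_k (x_{k,i} - mean_i) · (x_{k,j} - mean_j), divisor n-1 = 4:
  S[A,A] = ((4.4)·(4.4) + (-3.6)·(-3.6) + (1.4)·(1.4) + (-0.6)·(-0.6) + (-1.6)·(-1.6)) / 4 = 37.2/4 = 9.3
  S[A,B] = ((4.4)·(3) + (-3.6)·(-1) + (1.4)·(-3) + (-0.6)·(2) + (-1.6)·(-1)) / 4 = 13/4 = 3.25
  S[B,B] = ((3)·(3) + (-1)·(-1) + (-3)·(-3) + (2)·(2) + (-1)·(-1)) / 4 = 24/4 = 6
  S = [[9.3, 3.25],
 [3.25, 6]].

Step 3 — invert S. det(S) = 9.3·6 - (3.25)² = 45.2375.
  S^{-1} = (1/det) · [[d, -b], [-b, a]] = [[0.1326, -0.0718],
 [-0.0718, 0.2056]].

Step 4 — quadratic form (x̄ - mu_0)^T · S^{-1} · (x̄ - mu_0):
  S^{-1} · (x̄ - mu_0) = (0.5493, -0.4642),
  (x̄ - mu_0)^T · [...] = (3.6)·(0.5493) + (-1)·(-0.4642) = 2.4418.

Step 5 — scale by n: T² = 5 · 2.4418 = 12.2089.

T² ≈ 12.2089


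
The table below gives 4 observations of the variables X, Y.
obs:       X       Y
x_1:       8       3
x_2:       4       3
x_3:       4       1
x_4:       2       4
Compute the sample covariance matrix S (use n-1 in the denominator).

Step 1 — column means:
  mean(X) = (8 + 4 + 4 + 2) / 4 = 18/4 = 4.5
  mean(Y) = (3 + 3 + 1 + 4) / 4 = 11/4 = 2.75

Step 2 — sample covariance S[i,j] = (1/(n-1)) · Σ_k (x_{k,i} - mean_i) · (x_{k,j} - mean_j), with n-1 = 3.
  S[X,X] = ((3.5)·(3.5) + (-0.5)·(-0.5) + (-0.5)·(-0.5) + (-2.5)·(-2.5)) / 3 = 19/3 = 6.3333
  S[X,Y] = ((3.5)·(0.25) + (-0.5)·(0.25) + (-0.5)·(-1.75) + (-2.5)·(1.25)) / 3 = -1.5/3 = -0.5
  S[Y,Y] = ((0.25)·(0.25) + (0.25)·(0.25) + (-1.75)·(-1.75) + (1.25)·(1.25)) / 3 = 4.75/3 = 1.5833

S is symmetric (S[j,i] = S[i,j]). Assembling:

S = [[6.3333, -0.5],
 [-0.5, 1.5833]]


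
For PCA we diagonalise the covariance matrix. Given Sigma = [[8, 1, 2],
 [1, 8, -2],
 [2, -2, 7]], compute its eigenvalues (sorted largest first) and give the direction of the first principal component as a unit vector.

Step 1 — characteristic polynomial p(λ) = det(λI - Sigma) = λ³ - tr·λ² + c_1·λ - det, where tr = trace, c_1 = sum of the principal 2×2 minors, det = det(Sigma):
  tr = 8 + 8 + 7 = 23,
  c_1 = (8·8 - (1)²) + (8·7 - (2)²) + (8·7 - (-2)²) = 63 + 52 + 52 = 167,
  det = 8·(8·7 - (-2)²) - (1)·((1)·7 - (-2)·(2)) + (2)·((1)·(-2) - 8·(2)) = 8·(52) - (1)·(11) + (2)·(-18) = 369.
  So p(λ) = λ³ - 23λ² + 167λ - 369.
Step 2 — look for an integer root (rational root theorem: any rational root is an integer divisor of 369). Testing λ = 9:
  p(9) = 729 - 1863 + 1503 - 369 = 0  ✓
  Dividing out (λ - 9): p(λ) = (λ - 9)(λ² - 14λ + 41).
Step 3 — remaining eigenvalues from the quadratic λ² - 14λ + 41 = 0:
  Δ = 14² - 4·41 = 196 - 164 = 32,  λ = (14 ± √32)/2 = (14 ± 5.6569)/2 ≈ 9.8284 or 4.1716.
  Sorted: λ_1 = 9.8284,  λ_2 = 9,  λ_3 = 4.1716  (check: sum = 23 = tr ✓).

Step 4 — unit eigenvector for λ_1 ≈ 9.8284: v spans the null space of (Sigma - λ_1 I), whose rows are
  r_1 = (-1.8284, 1, 2),  r_2 = (1, -1.8284, -2),  r_3 = (2, -2, -2.8284).
  v is orthogonal to every row, so take v ∝ r_1 × r_2 = ((1)·(-2) - (2)·(-1.8284), (2)·(1) - (-1.8284)·(-2), (-1.8284)·(-1.8284) - (1)·(1)) ≈ (1.6569, -1.6569, 2.3431).
  Let u = (1.6569, -1.6569, 2.3431).
  ||u|| = √((1.6569)² + (-1.6569)² + (2.3431)²) = √(10.9807) ≈ 3.3137,  v_1 = u/||u|| ≈ (0.5, -0.5, 0.7071) (||v_1|| = 1).

λ_1 = 9.8284,  λ_2 = 9,  λ_3 = 4.1716;  v_1 ≈ (0.5, -0.5, 0.7071)


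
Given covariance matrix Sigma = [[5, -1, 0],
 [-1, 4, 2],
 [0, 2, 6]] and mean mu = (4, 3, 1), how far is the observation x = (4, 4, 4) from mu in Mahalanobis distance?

Step 1 — centre the observation: (x - mu) = (0, 1, 3).

Step 2 — invert Sigma (cofactor / det for 3×3, or solve directly):
  Sigma^{-1} = [[0.2128, 0.0638, -0.0213],
 [0.0638, 0.3191, -0.1064],
 [-0.0213, -0.1064, 0.2021]].

Step 3 — form the quadratic (x - mu)^T · Sigma^{-1} · (x - mu):
  Sigma^{-1} · (x - mu) = (0, 0, 0.5).
  (x - mu)^T · [Sigma^{-1} · (x - mu)] = (0)·(0) + (1)·(0) + (3)·(0.5) = 1.5.

Step 4 — take square root: d = √(1.5) ≈ 1.2247.

d(x, mu) = √(1.5) ≈ 1.2247


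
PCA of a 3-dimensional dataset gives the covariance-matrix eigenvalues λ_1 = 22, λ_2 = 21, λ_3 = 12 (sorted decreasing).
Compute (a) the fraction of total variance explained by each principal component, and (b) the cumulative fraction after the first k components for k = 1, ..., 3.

Step 1 — total variance = trace(Sigma) = Σ λ_i = 22 + 21 + 12 = 55.

Step 2 — fraction explained by component i = λ_i / Σ λ:
  PC1: 22/55 = 0.4
  PC2: 21/55 = 0.3818
  PC3: 12/55 = 0.2182

Step 3 — cumulative fraction after k components = (λ_1 + ... + λ_k) / Σ λ:
  k = 1: 22/55 = 0.4
  k = 2: (22 + 21)/55 = 43/55 = 0.7818
  k = 3: (22 + 21 + 12)/55 = 55/55 = 1

Summary (fraction, with percent):

explained: PC1 0.4 (40%), PC2 0.3818 (38.18%), PC3 0.2182 (21.82%);  cumulative: 0.4, 0.7818, 1


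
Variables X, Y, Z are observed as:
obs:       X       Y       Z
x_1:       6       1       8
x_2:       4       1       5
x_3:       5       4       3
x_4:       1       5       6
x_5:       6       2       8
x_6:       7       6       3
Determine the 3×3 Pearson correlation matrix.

Step 1 — column means:
  mean(X) = (6 + 4 + 5 + 1 + 6 + 7) / 6 = 29/6 = 4.8333
  mean(Y) = (1 + 1 + 4 + 5 + 2 + 6) / 6 = 19/6 = 3.1667
  mean(Z) = (8 + 5 + 3 + 6 + 8 + 3) / 6 = 33/6 = 5.5

Step 2 — sample variances and covariances s[i,j] = (1/(n-1)) · Σ_k (x_{k,i} - mean_i) · (x_{k,j} - mean_j), with n-1 = 5:
  s[X,X] = ((1.1667)·(1.1667) + (-0.8333)·(-0.8333) + (0.1667)·(0.1667) + (-3.8333)·(-3.8333) + (1.1667)·(1.1667) + (2.1667)·(2.1667)) / 5 = 22.8333/5 = 4.5667
  s[X,Y] = ((1.1667)·(-2.1667) + (-0.8333)·(-2.1667) + (0.1667)·(0.8333) + (-3.8333)·(1.8333) + (1.1667)·(-1.1667) + (2.1667)·(2.8333)) / 5 = -2.8333/5 = -0.5667
  s[X,Z] = ((1.1667)·(2.5) + (-0.8333)·(-0.5) + (0.1667)·(-2.5) + (-3.8333)·(0.5) + (1.1667)·(2.5) + (2.1667)·(-2.5)) / 5 = -1.5/5 = -0.3
  s[Y,Y] = ((-2.1667)·(-2.1667) + (-2.1667)·(-2.1667) + (0.8333)·(0.8333) + (1.8333)·(1.8333) + (-1.1667)·(-1.1667) + (2.8333)·(2.8333)) / 5 = 22.8333/5 = 4.5667
  s[Y,Z] = ((-2.1667)·(2.5) + (-2.1667)·(-0.5) + (0.8333)·(-2.5) + (1.8333)·(0.5) + (-1.1667)·(2.5) + (2.8333)·(-2.5)) / 5 = -15.5/5 = -3.1
  s[Z,Z] = ((2.5)·(2.5) + (-0.5)·(-0.5) + (-2.5)·(-2.5) + (0.5)·(0.5) + (2.5)·(2.5) + (-2.5)·(-2.5)) / 5 = 25.5/5 = 5.1
  Sample standard deviations s_i = √(s[i,i]):
  s(X) = √(4.5667) = 2.137
  s(Y) = √(4.5667) = 2.137
  s(Z) = √(5.1) = 2.2583

Step 3 — r_{ij} = s_{ij} / (s_i · s_j):
  r[X,X] = 1 (diagonal).
  r[X,Y] = -0.5667 / (2.137 · 2.137) = -0.5667 / 4.5667 = -0.1241
  r[X,Z] = -0.3 / (2.137 · 2.2583) = -0.3 / 4.826 = -0.0622
  r[Y,Y] = 1 (diagonal).
  r[Y,Z] = -3.1 / (2.137 · 2.2583) = -3.1 / 4.826 = -0.6424
  r[Z,Z] = 1 (diagonal).

R is symmetric with unit diagonal. Assembling:

R = [[1, -0.1241, -0.0622],
 [-0.1241, 1, -0.6424],
 [-0.0622, -0.6424, 1]]


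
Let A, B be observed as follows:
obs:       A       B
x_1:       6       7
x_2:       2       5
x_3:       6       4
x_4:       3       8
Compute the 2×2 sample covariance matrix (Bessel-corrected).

Step 1 — column means:
  mean(A) = (6 + 2 + 6 + 3) / 4 = 17/4 = 4.25
  mean(B) = (7 + 5 + 4 + 8) / 4 = 24/4 = 6

Step 2 — sample covariance S[i,j] = (1/(n-1)) · Σ_k (x_{k,i} - mean_i) · (x_{k,j} - mean_j), with n-1 = 3.
  S[A,A] = ((1.75)·(1.75) + (-2.25)·(-2.25) + (1.75)·(1.75) + (-1.25)·(-1.25)) / 3 = 12.75/3 = 4.25
  S[A,B] = ((1.75)·(1) + (-2.25)·(-1) + (1.75)·(-2) + (-1.25)·(2)) / 3 = -2/3 = -0.6667
  S[B,B] = ((1)·(1) + (-1)·(-1) + (-2)·(-2) + (2)·(2)) / 3 = 10/3 = 3.3333

S is symmetric (S[j,i] = S[i,j]). Assembling:

S = [[4.25, -0.6667],
 [-0.6667, 3.3333]]


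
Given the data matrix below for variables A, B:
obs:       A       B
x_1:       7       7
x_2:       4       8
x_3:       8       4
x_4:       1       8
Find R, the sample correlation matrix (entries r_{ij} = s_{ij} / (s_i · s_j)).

Step 1 — column means:
  mean(A) = (7 + 4 + 8 + 1) / 4 = 20/4 = 5
  mean(B) = (7 + 8 + 4 + 8) / 4 = 27/4 = 6.75

Step 2 — sample variances and covariances s[i,j] = (1/(n-1)) · Σ_k (x_{k,i} - mean_i) · (x_{k,j} - mean_j), with n-1 = 3:
  s[A,A] = ((2)·(2) + (-1)·(-1) + (3)·(3) + (-4)·(-4)) / 3 = 30/3 = 10
  s[A,B] = ((2)·(0.25) + (-1)·(1.25) + (3)·(-2.75) + (-4)·(1.25)) / 3 = -14/3 = -4.6667
  s[B,B] = ((0.25)·(0.25) + (1.25)·(1.25) + (-2.75)·(-2.75) + (1.25)·(1.25)) / 3 = 10.75/3 = 3.5833
  Sample standard deviations s_i = √(s[i,i]):
  s(A) = √(10) = 3.1623
  s(B) = √(3.5833) = 1.893

Step 3 — r_{ij} = s_{ij} / (s_i · s_j):
  r[A,A] = 1 (diagonal).
  r[A,B] = -4.6667 / (3.1623 · 1.893) = -4.6667 / 5.9861 = -0.7796
  r[B,B] = 1 (diagonal).

R is symmetric with unit diagonal. Assembling:

R = [[1, -0.7796],
 [-0.7796, 1]]


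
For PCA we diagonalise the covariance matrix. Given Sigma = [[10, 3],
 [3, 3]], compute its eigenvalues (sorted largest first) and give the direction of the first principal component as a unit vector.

Step 1 — characteristic polynomial of 2×2 Sigma:
  det(Sigma - λI) = λ² - trace · λ + det = 0.
  trace = 10 + 3 = 13, det = 10·3 - (3)² = 21.
Step 2 — discriminant:
  Δ = trace² - 4·det = 169 - 84 = 85.
Step 3 — eigenvalues:
  λ = (trace ± √Δ)/2 = (13 ± 9.2195)/2,
  λ_1 = 11.1098,  λ_2 = 1.8902.

Step 4 — unit eigenvector for λ_1: solve (Sigma - λ_1 I)v = 0. First row:
  (10 - 11.1098)·v_x + (3)·v_y = 0, i.e. (-1.1098)·v_x + (3)·v_y = 0,
  so v ∝ (b, λ_1 - a) = (3, 1.1098) = u.
  ||u|| = √((3)² + (1.1098)²) = √(10.2316) ≈ 3.1987,
  v_1 = u/||u|| ≈ (0.9379, 0.3469) (||v_1|| = 1).

λ_1 = 11.1098,  λ_2 = 1.8902;  v_1 ≈ (0.9379, 0.3469)


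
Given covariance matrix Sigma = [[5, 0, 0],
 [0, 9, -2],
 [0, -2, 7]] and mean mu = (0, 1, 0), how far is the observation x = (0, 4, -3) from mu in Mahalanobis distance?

Step 1 — centre the observation: (x - mu) = (0, 3, -3).

Step 2 — invert Sigma (cofactor / det for 3×3, or solve directly):
  Sigma^{-1} = [[0.2, 0, 0],
 [0, 0.1186, 0.0339],
 [0, 0.0339, 0.1525]].

Step 3 — form the quadratic (x - mu)^T · Sigma^{-1} · (x - mu):
  Sigma^{-1} · (x - mu) = (0, 0.2542, -0.3559).
  (x - mu)^T · [Sigma^{-1} · (x - mu)] = (0)·(0) + (3)·(0.2542) + (-3)·(-0.3559) = 1.8305.

Step 4 — take square root: d = √(1.8305) ≈ 1.353.

d(x, mu) = √(1.8305) ≈ 1.353


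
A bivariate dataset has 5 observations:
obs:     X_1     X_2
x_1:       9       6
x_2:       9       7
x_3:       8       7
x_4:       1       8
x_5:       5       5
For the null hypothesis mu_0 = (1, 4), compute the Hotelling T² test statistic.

Step 1 — sample mean vector:
  mean(X_1) = (9 + 9 + 8 + 1 + 5) / 5 = 32/5 = 6.4
  mean(X_2) = (6 + 7 + 7 + 8 + 5) / 5 = 33/5 = 6.6
  x̄ = (6.4, 6.6),  deviation x̄ - mu_0 = (6.4, 6.6) - (1, 4) = (5.4, 2.6).

Step 2 — sample covariance matrix, S[i,j] = (1/(n-1)) · Σ_k (x_{k,i} - mean_i) · (x_{k,j} - mean_j), divisor n-1 = 4:
  S[X_1,X_1] = ((2.6)·(2.6) + (2.6)·(2.6) + (1.6)·(1.6) + (-5.4)·(-5.4) + (-1.4)·(-1.4)) / 4 = 47.2/4 = 11.8
  S[X_1,X_2] = ((2.6)·(-0.6) + (2.6)·(0.4) + (1.6)·(0.4) + (-5.4)·(1.4) + (-1.4)·(-1.6)) / 4 = -5.2/4 = -1.3
  S[X_2,X_2] = ((-0.6)·(-0.6) + (0.4)·(0.4) + (0.4)·(0.4) + (1.4)·(1.4) + (-1.6)·(-1.6)) / 4 = 5.2/4 = 1.3
  S = [[11.8, -1.3],
 [-1.3, 1.3]].

Step 3 — invert S. det(S) = 11.8·1.3 - (-1.3)² = 13.65.
  S^{-1} = (1/det) · [[d, -b], [-b, a]] = [[0.0952, 0.0952],
 [0.0952, 0.8645]].

Step 4 — quadratic form (x̄ - mu_0)^T · S^{-1} · (x̄ - mu_0):
  S^{-1} · (x̄ - mu_0) = (0.7619, 2.7619),
  (x̄ - mu_0)^T · [...] = (5.4)·(0.7619) + (2.6)·(2.7619) = 11.2952.

Step 5 — scale by n: T² = 5 · 11.2952 = 56.4762.

T² ≈ 56.4762
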